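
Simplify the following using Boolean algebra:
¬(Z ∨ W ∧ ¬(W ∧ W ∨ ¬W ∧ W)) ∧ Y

¬Z ∧ Y

¬(Z ∨ W ∧ ¬(W ∧ W ∨ ¬W ∧ W)) ∧ Y
= ¬(Z ∨ W ∧ ¬W) ∧ Y
= ¬Z ∧ Y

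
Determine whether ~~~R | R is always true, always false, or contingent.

always true

~~~R | R
= ~R | R   [double negation]
= 1   [complement]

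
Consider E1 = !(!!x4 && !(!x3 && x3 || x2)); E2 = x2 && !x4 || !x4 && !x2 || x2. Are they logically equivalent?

E1: !(!!x4 && !(!x3 && x3 || x2))
    = !(!!x4 && !x2)
    = !x4 || x2
E2: x2 && !x4 || !x4 && !x2 || x2
    = !x4 || x2
Both reduce to !x4 || x2, so they are equivalent.

Yes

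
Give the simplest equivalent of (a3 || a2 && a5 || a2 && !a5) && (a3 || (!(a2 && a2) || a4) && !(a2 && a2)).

(a3 || a2 && a5 || a2 && !a5) && (a3 || (!(a2 && a2) || a4) && !(a2 && a2))
= (a3 || a2 && a5 || a2 && !a5) && (a3 || !(a2 && a2))
= (a3 || a2) && (a3 || !(a2 && a2))
= (a3 || a2) && (a3 || !a2)
= a2 && !a2 || a3
= a3

a3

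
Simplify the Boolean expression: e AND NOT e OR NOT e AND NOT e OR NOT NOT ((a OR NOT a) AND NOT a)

e AND NOT e OR NOT e AND NOT e OR NOT NOT ((a OR NOT a) AND NOT a)
= NOT e OR NOT NOT ((a OR NOT a) AND NOT a)   — distribution
= NOT e OR NOT NOT NOT a   — complement / identity
= NOT e OR NOT a   — double negation

NOT e OR NOT a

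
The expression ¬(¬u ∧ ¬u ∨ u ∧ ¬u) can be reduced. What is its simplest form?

u

¬(¬u ∧ ¬u ∨ u ∧ ¬u)
= ¬¬u   — distribution
= u   — double negation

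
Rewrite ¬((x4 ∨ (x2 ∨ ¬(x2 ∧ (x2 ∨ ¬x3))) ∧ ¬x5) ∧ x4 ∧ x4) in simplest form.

¬((x4 ∨ (x2 ∨ ¬(x2 ∧ (x2 ∨ ¬x3))) ∧ ¬x5) ∧ x4 ∧ x4)
= ¬((x4 ∨ (x2 ∨ ¬x2) ∧ ¬x5) ∧ x4 ∧ x4)   — absorption
= ¬((x4 ∨ ¬x5) ∧ x4 ∧ x4)   — complement / identity
= ¬((x4 ∨ ¬x5) ∧ x4)   — idempotence
= ¬x4   — absorption

¬x4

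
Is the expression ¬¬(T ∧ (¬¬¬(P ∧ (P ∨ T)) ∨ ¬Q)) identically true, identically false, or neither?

neither

¬¬(T ∧ (¬¬¬(P ∧ (P ∨ T)) ∨ ¬Q))
= T ∧ (¬¬¬(P ∧ (P ∨ T)) ∨ ¬Q)   — double negation
= T ∧ (¬¬¬P ∨ ¬Q)   — absorption
= T ∧ (¬P ∨ ¬Q)   — double negation
This depends on P, Q, T, so it is not a constant.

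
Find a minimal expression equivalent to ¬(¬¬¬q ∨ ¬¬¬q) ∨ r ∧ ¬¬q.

¬(¬¬¬q ∨ ¬¬¬q) ∨ r ∧ ¬¬q
= ¬¬q ∧ ¬¬q ∨ r ∧ ¬¬q   (De Morgan)
= ¬¬q ∧ (¬¬q ∨ r)   (distribution)
= ¬¬q   (absorption)
= q   (double negation)

q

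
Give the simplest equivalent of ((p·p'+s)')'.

s

((p·p'+s)')'
= p·p'+s   (double negation)
= s   (complement / identity)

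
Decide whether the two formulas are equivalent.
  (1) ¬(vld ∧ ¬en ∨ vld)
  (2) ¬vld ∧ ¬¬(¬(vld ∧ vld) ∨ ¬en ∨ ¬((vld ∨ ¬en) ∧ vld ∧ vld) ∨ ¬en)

Yes

E1: ¬(vld ∧ ¬en ∨ vld)
    = ¬vld   (absorption)
E2: ¬vld ∧ ¬¬(¬(vld ∧ vld) ∨ ¬en ∨ ¬((vld ∨ ¬en) ∧ vld ∧ vld) ∨ ¬en)
    = ¬vld ∧ ¬¬(¬(vld ∧ vld) ∨ ¬en ∨ ¬(vld ∧ vld) ∨ ¬en)   (absorption)
    = ¬vld ∧ ¬¬(¬(vld ∧ vld) ∨ ¬en)   (idempotence)
    = ¬vld ∧ ¬¬(¬vld ∨ ¬en)   (idempotence)
    = ¬vld ∧ (¬vld ∨ ¬en)   (double negation)
    = ¬vld   (absorption)
Both reduce to ¬vld, so they are equivalent.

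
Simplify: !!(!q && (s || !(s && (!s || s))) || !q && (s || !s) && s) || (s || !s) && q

true

!!(!q && (s || !(s && (!s || s))) || !q && (s || !s) && s) || (s || !s) && q
= !q && (s || !(s && (!s || s))) || !q && (s || !s) && s || (s || !s) && q
= !q && (s || !s) || !q && (s || !s) && s || (s || !s) && q
= !q && (s || !s) || (s || !s) && q
= s || !s
= true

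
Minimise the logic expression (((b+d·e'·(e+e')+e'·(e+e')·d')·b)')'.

b

(((b+d·e'·(e+e')+e'·(e+e')·d')·b)')'
= (((b+e'·(e+e'))·b)')'
= (((b+e')·b)')'
= (b')'
= b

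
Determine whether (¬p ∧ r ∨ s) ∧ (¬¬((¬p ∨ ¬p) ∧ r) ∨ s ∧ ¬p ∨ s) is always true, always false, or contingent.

(¬p ∧ r ∨ s) ∧ (¬¬((¬p ∨ ¬p) ∧ r) ∨ s ∧ ¬p ∨ s)
= (¬p ∧ r ∨ s) ∧ (¬¬(¬p ∧ r) ∨ s ∧ ¬p ∨ s)   (idempotence)
= (¬p ∧ r ∨ s) ∧ (¬¬(¬p ∧ r) ∨ s)   (absorption)
= (¬p ∧ r ∨ s) ∧ (¬p ∧ r ∨ s)   (double negation)
= ¬p ∧ r ∨ s   (idempotence)
This depends on p, r, s, so it is not a constant.

contingent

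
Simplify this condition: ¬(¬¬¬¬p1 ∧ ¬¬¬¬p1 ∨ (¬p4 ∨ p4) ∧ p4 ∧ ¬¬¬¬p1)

¬(¬¬¬¬p1 ∧ ¬¬¬¬p1 ∨ (¬p4 ∨ p4) ∧ p4 ∧ ¬¬¬¬p1)
= ¬(¬¬¬¬p1 ∧ ¬¬¬¬p1 ∨ p4 ∧ ¬¬¬¬p1)   [complement / identity]
= ¬(¬¬¬¬p1 ∧ (¬¬¬¬p1 ∨ p4))   [distribution]
= ¬¬¬¬¬p1   [absorption]
= ¬¬¬p1   [double negation]
= ¬p1   [double negation]

¬p1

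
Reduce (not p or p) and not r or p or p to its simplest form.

not r or p

(not p or p) and not r or p or p
= (not p or p) and not r or p   — idempotence
= not r or p   — complement / identity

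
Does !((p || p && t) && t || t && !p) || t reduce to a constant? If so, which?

yes, True

!((p || p && t) && t || t && !p) || t
= !(p && t || t && !p) || t
= !t || t
= true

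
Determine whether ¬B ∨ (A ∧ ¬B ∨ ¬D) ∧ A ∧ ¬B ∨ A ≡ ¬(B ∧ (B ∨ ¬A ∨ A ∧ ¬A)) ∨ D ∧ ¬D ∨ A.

Yes

E1: ¬B ∨ (A ∧ ¬B ∨ ¬D) ∧ A ∧ ¬B ∨ A
    = ¬B ∨ A ∧ ¬B ∨ A
    = ¬B ∨ A
E2: ¬(B ∧ (B ∨ ¬A ∨ A ∧ ¬A)) ∨ D ∧ ¬D ∨ A
    = ¬(B ∧ (B ∨ ¬A)) ∨ D ∧ ¬D ∨ A
    = ¬B ∨ D ∧ ¬D ∨ A
    = ¬B ∨ A
Both reduce to ¬B ∨ A, so they are equivalent.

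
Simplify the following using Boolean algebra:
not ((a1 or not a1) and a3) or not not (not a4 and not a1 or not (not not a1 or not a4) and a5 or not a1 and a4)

not ((a1 or not a1) and a3) or not not (not a4 and not a1 or not (not not a1 or not a4) and a5 or not a1 and a4)
= not ((a1 or not a1) and a3) or not not (not a4 and not a1 or not a1 and a4 and a5 or not a1 and a4)   (De Morgan)
= not a3 or not not (not a4 and not a1 or not a1 and a4 and a5 or not a1 and a4)   (complement / identity)
= not a3 or not not (not a4 and not a1 or not a1 and a4)   (absorption)
= not a3 or not not not a1   (distribution)
= not a3 or not a1   (double negation)

not a3 or not a1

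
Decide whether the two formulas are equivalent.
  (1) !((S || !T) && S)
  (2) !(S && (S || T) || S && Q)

Yes

E1: !((S || !T) && S)
    = !S   (absorption)
E2: !(S && (S || T) || S && Q)
    = !(S || S && Q)   (absorption)
    = !S   (absorption)
Both reduce to !S, so they are equivalent.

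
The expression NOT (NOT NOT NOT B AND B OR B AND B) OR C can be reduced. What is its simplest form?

NOT B OR C

NOT (NOT NOT NOT B AND B OR B AND B) OR C
= NOT (NOT B AND B OR B AND B) OR C
= NOT B OR C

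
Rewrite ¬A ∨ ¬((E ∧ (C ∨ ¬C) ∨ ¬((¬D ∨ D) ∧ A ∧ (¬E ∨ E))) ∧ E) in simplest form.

¬A ∨ ¬((E ∧ (C ∨ ¬C) ∨ ¬((¬D ∨ D) ∧ A ∧ (¬E ∨ E))) ∧ E)
= ¬A ∨ ¬((E ∨ ¬((¬D ∨ D) ∧ A ∧ (¬E ∨ E))) ∧ E)   (complement / identity)
= ¬A ∨ ¬((E ∨ ¬(A ∧ (¬E ∨ E))) ∧ E)   (complement / identity)
= ¬A ∨ ¬((E ∨ ¬A) ∧ E)   (complement / identity)
= ¬A ∨ ¬E   (absorption)

¬A ∨ ¬E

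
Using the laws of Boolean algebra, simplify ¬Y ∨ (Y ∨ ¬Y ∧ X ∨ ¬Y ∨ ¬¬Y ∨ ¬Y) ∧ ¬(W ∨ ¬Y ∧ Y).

¬Y ∨ ¬W

¬Y ∨ (Y ∨ ¬Y ∧ X ∨ ¬Y ∨ ¬¬Y ∨ ¬Y) ∧ ¬(W ∨ ¬Y ∧ Y)
= ¬Y ∨ (Y ∨ ¬Y ∧ X ∨ ¬Y ∨ Y ∨ ¬Y) ∧ ¬(W ∨ ¬Y ∧ Y)   [double negation]
= ¬Y ∨ (Y ∨ ¬Y ∨ Y ∨ ¬Y) ∧ ¬(W ∨ ¬Y ∧ Y)   [absorption]
= ¬Y ∨ (Y ∨ ¬Y) ∧ ¬(W ∨ ¬Y ∧ Y)   [idempotence]
= ¬Y ∨ (Y ∨ ¬Y) ∧ ¬W   [complement / identity]
= ¬Y ∨ ¬W   [complement / identity]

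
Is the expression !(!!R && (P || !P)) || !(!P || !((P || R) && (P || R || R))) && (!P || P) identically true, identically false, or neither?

neither

!(!!R && (P || !P)) || !(!P || !((P || R) && (P || R || R))) && (!P || P)
= !!!R || !(!P || !((P || R) && (P || R || R))) && (!P || P)   [complement / identity]
= !R || !(!P || !((P || R) && (P || R || R))) && (!P || P)   [double negation]
= !R || P && (P || R) && (P || R || R) && (!P || P)   [De Morgan]
= !R || P && (P || R) && (!P || P)   [absorption]
= !R || P && (P || R)   [complement / identity]
= !R || P   [absorption]
This depends on P, R, so it is not a constant.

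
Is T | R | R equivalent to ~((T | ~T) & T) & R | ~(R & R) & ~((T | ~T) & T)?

No

E1: T | R | R
    = T | R   [idempotence]
E2: ~((T | ~T) & T) & R | ~(R & R) & ~((T | ~T) & T)
    = ~((T | ~T) & T) & R | ~R & ~((T | ~T) & T)   [idempotence]
    = ~((T | ~T) & T)   [distribution]
    = ~T   [complement / identity]
These differ: at R=0, T=1, E1 = 1 but E2 = 0.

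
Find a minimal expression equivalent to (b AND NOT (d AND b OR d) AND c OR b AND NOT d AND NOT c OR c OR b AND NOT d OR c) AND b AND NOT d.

(b AND NOT (d AND b OR d) AND c OR b AND NOT d AND NOT c OR c OR b AND NOT d OR c) AND b AND NOT d
= (b AND NOT d AND c OR b AND NOT d AND NOT c OR c OR b AND NOT d OR c) AND b AND NOT d   — absorption
= (b AND NOT d OR c OR b AND NOT d OR c) AND b AND NOT d   — distribution
= (b AND NOT d OR c) AND b AND NOT d   — idempotence
= b AND NOT d   — absorption

b AND NOT d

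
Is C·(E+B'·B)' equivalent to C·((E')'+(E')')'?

Yes

E1: C·(E+B'·B)'
    = C·E'   (complement / identity)
E2: C·((E')'+(E')')'
    = C·E'·E'   (De Morgan)
    = C·E'   (idempotence)
Both reduce to C·E', so they are equivalent.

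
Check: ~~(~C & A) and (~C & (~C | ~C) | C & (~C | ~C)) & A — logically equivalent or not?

Yes

E1: ~~(~C & A)
    = ~C & A   [double negation]
E2: (~C & (~C | ~C) | C & (~C | ~C)) & A
    = (~C | ~C) & A   [distribution]
    = ~C & A   [idempotence]
Both reduce to ~C & A, so they are equivalent.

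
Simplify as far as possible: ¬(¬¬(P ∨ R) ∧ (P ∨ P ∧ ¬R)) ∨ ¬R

¬(¬¬(P ∨ R) ∧ (P ∨ P ∧ ¬R)) ∨ ¬R
= ¬((P ∨ R) ∧ (P ∨ P ∧ ¬R)) ∨ ¬R   — double negation
= ¬((P ∨ R) ∧ P) ∨ ¬R   — absorption
= ¬P ∨ ¬R   — absorption

¬P ∨ ¬R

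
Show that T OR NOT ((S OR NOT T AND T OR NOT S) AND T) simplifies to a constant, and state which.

T OR NOT ((S OR NOT T AND T OR NOT S) AND T)
= T OR NOT ((S OR NOT S) AND T)   [complement / identity]
= T OR NOT T   [complement / identity]
= TRUE   [complement]

TRUE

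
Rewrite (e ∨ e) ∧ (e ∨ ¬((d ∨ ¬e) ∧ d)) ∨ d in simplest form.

e ∨ d

(e ∨ e) ∧ (e ∨ ¬((d ∨ ¬e) ∧ d)) ∨ d
= e ∧ ¬((d ∨ ¬e) ∧ d) ∨ e ∨ d
= e ∧ ¬d ∨ e ∨ d
= e ∨ d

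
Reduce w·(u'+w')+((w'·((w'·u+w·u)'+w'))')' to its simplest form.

u'+w'

w·(u'+w')+((w'·((w'·u+w·u)'+w'))')'
= w·(u'+w')+w'·((w'·u+w·u)'+w')   (double negation)
= w·(u'+w')+w'·(u'+w')   (distribution)
= u'+w'   (distribution)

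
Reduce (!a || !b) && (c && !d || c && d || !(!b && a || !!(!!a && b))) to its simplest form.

!b && c || !a

(!a || !b) && (c && !d || c && d || !(!b && a || !!(!!a && b)))
= (!a || !b) && (c || !(!b && a || !!(!!a && b)))   [distribution]
= (!a || !b) && (c || !(!b && a || !!a && b))   [double negation]
= (!a || !b) && (c || !(!b && a || a && b))   [double negation]
= (!a || !b) && (c || !a)   [distribution]
= !b && c || !a   [distribution]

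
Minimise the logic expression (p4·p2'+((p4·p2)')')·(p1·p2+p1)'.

(p4·p2'+((p4·p2)')')·(p1·p2+p1)'
= (p4·p2'+p4·p2)·(p1·p2+p1)'   (double negation)
= p4·(p1·p2+p1)'   (distribution)
= p4·p1'   (absorption)

p4·p1'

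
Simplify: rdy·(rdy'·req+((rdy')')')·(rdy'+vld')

0

rdy·(rdy'·req+((rdy')')')·(rdy'+vld')
= rdy·(rdy'·req+rdy')·(rdy'+vld')   (double negation)
= rdy·rdy'·(rdy'+vld')   (absorption)
= rdy·rdy'   (absorption)
= 0   (complement)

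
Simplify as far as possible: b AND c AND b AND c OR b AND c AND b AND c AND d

b AND c AND b AND c OR b AND c AND b AND c AND d
= b AND c AND b AND c
= b AND c

b AND c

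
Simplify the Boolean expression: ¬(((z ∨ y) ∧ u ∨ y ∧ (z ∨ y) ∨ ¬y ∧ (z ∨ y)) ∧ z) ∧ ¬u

¬(((z ∨ y) ∧ u ∨ y ∧ (z ∨ y) ∨ ¬y ∧ (z ∨ y)) ∧ z) ∧ ¬u
= ¬(((z ∨ y) ∧ u ∨ z ∨ y) ∧ z) ∧ ¬u   (distribution)
= ¬((z ∨ y) ∧ z) ∧ ¬u   (absorption)
= ¬z ∧ ¬u   (absorption)

¬z ∧ ¬u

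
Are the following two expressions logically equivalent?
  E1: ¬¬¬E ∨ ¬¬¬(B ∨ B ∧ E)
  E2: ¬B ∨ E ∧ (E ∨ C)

No

E1: ¬¬¬E ∨ ¬¬¬(B ∨ B ∧ E)
    = ¬¬¬E ∨ ¬(B ∨ B ∧ E)
    = ¬E ∨ ¬(B ∨ B ∧ E)
    = ¬E ∨ ¬B
E2: ¬B ∨ E ∧ (E ∨ C)
    = ¬B ∨ E
These differ: at B=1, C=0, E=0, E1 = 1 but E2 = 0.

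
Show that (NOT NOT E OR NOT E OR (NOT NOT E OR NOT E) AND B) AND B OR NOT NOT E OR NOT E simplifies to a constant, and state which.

TRUE

(NOT NOT E OR NOT E OR (NOT NOT E OR NOT E) AND B) AND B OR NOT NOT E OR NOT E
= (NOT NOT E OR NOT E) AND B OR NOT NOT E OR NOT E
= NOT NOT E OR NOT E
= E OR NOT E
= TRUE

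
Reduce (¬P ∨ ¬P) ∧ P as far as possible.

(¬P ∨ ¬P) ∧ P
= ¬P ∧ P   [idempotence]
= False   [complement]

False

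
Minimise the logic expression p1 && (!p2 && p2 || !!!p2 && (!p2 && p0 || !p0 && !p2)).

p1 && (!p2 && p2 || !!!p2 && (!p2 && p0 || !p0 && !p2))
= p1 && (!p2 && p2 || !p2 && (!p2 && p0 || !p0 && !p2))   [double negation]
= p1 && (!p2 && p2 || !p2 && !p2)   [distribution]
= p1 && !p2   [distribution]

p1 && !p2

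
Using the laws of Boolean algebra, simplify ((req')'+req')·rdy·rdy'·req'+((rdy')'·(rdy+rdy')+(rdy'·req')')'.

((req')'+req')·rdy·rdy'·req'+((rdy')'·(rdy+rdy')+(rdy'·req')')'
= ((req')'+req')·rdy·rdy'·req'+((rdy')'+(rdy'·req')')'   (complement / identity)
= (req+req')·rdy·rdy'·req'+((rdy')'+(rdy'·req')')'   (double negation)
= (req+req')·rdy·rdy'·req'+rdy'·rdy'·req'   (De Morgan)
= rdy·rdy'·req'+rdy'·rdy'·req'   (complement / identity)
= rdy'·req'   (distribution)

rdy'·req'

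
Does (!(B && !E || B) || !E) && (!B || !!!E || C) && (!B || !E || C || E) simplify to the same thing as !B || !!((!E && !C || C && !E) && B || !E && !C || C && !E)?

E1: (!(B && !E || B) || !E) && (!B || !!!E || C) && (!B || !E || C || E)
    = (!(B && !E || B) || !E) && (!B || !E || C) && (!B || !E || C || E)
    = (!(B && !E || B) || !E) && (!B || !E || C)
    = (!B || !E) && (!B || !E || C)
    = !B || !E
E2: !B || !!((!E && !C || C && !E) && B || !E && !C || C && !E)
    = !B || !!(!E && !C || C && !E)
    = !B || !E && !C || C && !E
    = !B || !E
Both reduce to !B || !E, so they are equivalent.

Yes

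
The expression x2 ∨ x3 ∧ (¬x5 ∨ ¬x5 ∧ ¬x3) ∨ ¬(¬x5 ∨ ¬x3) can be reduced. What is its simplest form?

x2 ∨ x3 ∧ (¬x5 ∨ ¬x5 ∧ ¬x3) ∨ ¬(¬x5 ∨ ¬x3)
= x2 ∨ x3 ∧ ¬x5 ∨ ¬(¬x5 ∨ ¬x3)   — absorption
= x2 ∨ x3 ∧ ¬x5 ∨ x5 ∧ x3   — De Morgan
= x2 ∨ x3   — distribution

x2 ∨ x3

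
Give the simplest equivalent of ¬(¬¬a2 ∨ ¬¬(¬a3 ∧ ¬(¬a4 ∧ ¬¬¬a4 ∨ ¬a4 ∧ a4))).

¬a2 ∧ (a3 ∨ ¬a4)

¬(¬¬a2 ∨ ¬¬(¬a3 ∧ ¬(¬a4 ∧ ¬¬¬a4 ∨ ¬a4 ∧ a4)))
= ¬a2 ∧ ¬(¬a3 ∧ ¬(¬a4 ∧ ¬¬¬a4 ∨ ¬a4 ∧ a4))   [De Morgan]
= ¬a2 ∧ (a3 ∨ ¬a4 ∧ ¬¬¬a4 ∨ ¬a4 ∧ a4)   [De Morgan]
= ¬a2 ∧ (a3 ∨ ¬a4 ∧ ¬a4 ∨ ¬a4 ∧ a4)   [double negation]
= ¬a2 ∧ (a3 ∨ ¬a4)   [distribution]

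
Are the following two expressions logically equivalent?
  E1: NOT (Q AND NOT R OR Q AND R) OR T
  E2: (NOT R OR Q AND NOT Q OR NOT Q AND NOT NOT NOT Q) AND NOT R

No

E1: NOT (Q AND NOT R OR Q AND R) OR T
    = NOT Q OR T
E2: (NOT R OR Q AND NOT Q OR NOT Q AND NOT NOT NOT Q) AND NOT R
    = (NOT R OR Q AND NOT Q OR NOT Q AND NOT Q) AND NOT R
    = (NOT R OR NOT Q) AND NOT R
    = NOT R
These differ: at Q=1, R=1, T=1, E1 = 1 but E2 = 0.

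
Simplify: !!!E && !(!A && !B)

!E && (A || B)

!!!E && !(!A && !B)
= !E && !(!A && !B)   (double negation)
= !E && (A || B)   (De Morgan)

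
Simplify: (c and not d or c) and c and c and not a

c and not a

(c and not d or c) and c and c and not a
= c and c and c and not a   (absorption)
= c and c and not a   (idempotence)
= c and not a   (idempotence)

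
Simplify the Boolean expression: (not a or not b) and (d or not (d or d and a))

(not a or not b) and (d or not (d or d and a))
= (not a or not b) and (d or not d)   — absorption
= not a or not b   — complement / identity

not a or not b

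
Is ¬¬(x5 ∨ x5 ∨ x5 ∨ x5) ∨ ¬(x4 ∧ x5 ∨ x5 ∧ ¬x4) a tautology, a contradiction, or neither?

tautology

¬¬(x5 ∨ x5 ∨ x5 ∨ x5) ∨ ¬(x4 ∧ x5 ∨ x5 ∧ ¬x4)
= ¬¬(x5 ∨ x5 ∨ x5 ∨ x5) ∨ ¬x5
= ¬¬(x5 ∨ x5) ∨ ¬x5
= x5 ∨ x5 ∨ ¬x5
= x5 ∨ ¬x5
= True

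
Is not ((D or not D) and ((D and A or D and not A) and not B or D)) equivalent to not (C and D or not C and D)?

Yes

E1: not ((D or not D) and ((D and A or D and not A) and not B or D))
    = not ((D or not D) and (D and not B or D))   [distribution]
    = not (D and not B or D)   [complement / identity]
    = not D   [absorption]
E2: not (C and D or not C and D)
    = not D   [distribution]
Both reduce to not D, so they are equivalent.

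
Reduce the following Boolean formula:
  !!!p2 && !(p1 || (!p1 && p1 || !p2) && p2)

!p2 && !p1

!!!p2 && !(p1 || (!p1 && p1 || !p2) && p2)
= !!!p2 && !(p1 || !p2 && p2)   — complement / identity
= !!!p2 && !p1   — complement / identity
= !p2 && !p1   — double negation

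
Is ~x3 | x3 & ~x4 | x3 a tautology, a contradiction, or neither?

~x3 | x3 & ~x4 | x3
= ~x3 | x3   [absorption]
= 1   [complement]

tautology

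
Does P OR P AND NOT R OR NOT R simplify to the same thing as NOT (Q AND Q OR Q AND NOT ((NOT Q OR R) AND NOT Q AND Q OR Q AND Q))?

No

E1: P OR P AND NOT R OR NOT R
    = P OR NOT R   [absorption]
E2: NOT (Q AND Q OR Q AND NOT ((NOT Q OR R) AND NOT Q AND Q OR Q AND Q))
    = NOT (Q AND Q OR Q AND NOT (NOT Q AND Q OR Q AND Q))   [absorption]
    = NOT (Q AND Q OR Q AND NOT Q)   [distribution]
    = NOT Q   [distribution]
These differ: at P=1, Q=1, R=1, E1 = 1 but E2 = 0.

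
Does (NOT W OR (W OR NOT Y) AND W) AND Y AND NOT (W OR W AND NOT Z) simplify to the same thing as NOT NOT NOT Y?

No

E1: (NOT W OR (W OR NOT Y) AND W) AND Y AND NOT (W OR W AND NOT Z)
    = (NOT W OR (W OR NOT Y) AND W) AND Y AND NOT W
    = (NOT W OR W) AND Y AND NOT W
    = Y AND NOT W
E2: NOT NOT NOT Y
    = NOT Y
These differ: at W=0, Y=0, Z=0, E1 = 0 but E2 = 1.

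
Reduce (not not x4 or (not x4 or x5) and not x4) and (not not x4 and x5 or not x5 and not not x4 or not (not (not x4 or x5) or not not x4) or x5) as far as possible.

True

(not not x4 or (not x4 or x5) and not x4) and (not not x4 and x5 or not x5 and not not x4 or not (not (not x4 or x5) or not not x4) or x5)
= (not not x4 or (not x4 or x5) and not x4) and (not not x4 or not (not (not x4 or x5) or not not x4) or x5)   (distribution)
= (not not x4 or (not x4 or x5) and not x4) and (not not x4 or (not x4 or x5) and not x4 or x5)   (De Morgan)
= not not x4 or (not x4 or x5) and not x4   (absorption)
= x4 or (not x4 or x5) and not x4   (double negation)
= x4 or not x4   (absorption)
= True   (complement)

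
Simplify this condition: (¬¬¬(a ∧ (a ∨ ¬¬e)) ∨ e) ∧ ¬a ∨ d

(¬¬¬(a ∧ (a ∨ ¬¬e)) ∨ e) ∧ ¬a ∨ d
= (¬(a ∧ (a ∨ ¬¬e)) ∨ e) ∧ ¬a ∨ d   [double negation]
= (¬(a ∧ (a ∨ e)) ∨ e) ∧ ¬a ∨ d   [double negation]
= (¬a ∨ e) ∧ ¬a ∨ d   [absorption]
= ¬a ∨ d   [absorption]

¬a ∨ d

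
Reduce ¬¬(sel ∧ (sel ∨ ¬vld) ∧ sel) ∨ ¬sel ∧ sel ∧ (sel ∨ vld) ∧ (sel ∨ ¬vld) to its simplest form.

¬¬(sel ∧ (sel ∨ ¬vld) ∧ sel) ∨ ¬sel ∧ sel ∧ (sel ∨ vld) ∧ (sel ∨ ¬vld)
= ¬¬(sel ∧ (sel ∨ ¬vld) ∧ sel) ∨ ¬sel ∧ sel ∧ (sel ∨ ¬vld)   [absorption]
= sel ∧ (sel ∨ ¬vld) ∧ sel ∨ ¬sel ∧ sel ∧ (sel ∨ ¬vld)   [double negation]
= sel ∧ (sel ∨ ¬vld)   [distribution]
= sel   [absorption]

sel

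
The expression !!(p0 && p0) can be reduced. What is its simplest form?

p0

!!(p0 && p0)
= p0 && p0
= p0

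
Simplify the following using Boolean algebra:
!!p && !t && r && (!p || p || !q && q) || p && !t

p && !t

!!p && !t && r && (!p || p || !q && q) || p && !t
= !!p && !t && r && (!p || p) || p && !t   [complement / identity]
= !!p && !t && r || p && !t   [complement / identity]
= p && !t && r || p && !t   [double negation]
= p && !t   [absorption]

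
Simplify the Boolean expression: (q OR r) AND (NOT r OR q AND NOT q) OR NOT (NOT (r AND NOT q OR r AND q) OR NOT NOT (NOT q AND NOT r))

q OR r

(q OR r) AND (NOT r OR q AND NOT q) OR NOT (NOT (r AND NOT q OR r AND q) OR NOT NOT (NOT q AND NOT r))
= (q OR r) AND (NOT r OR q AND NOT q) OR NOT (NOT r OR NOT NOT (NOT q AND NOT r))
= (q OR r) AND (NOT r OR q AND NOT q) OR NOT (NOT r OR NOT (q OR r))
= (q OR r) AND NOT r OR NOT (NOT r OR NOT (q OR r))
= (q OR r) AND NOT r OR r AND (q OR r)
= q OR r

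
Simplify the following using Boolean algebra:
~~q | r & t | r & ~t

q | r

~~q | r & t | r & ~t
= ~~q | r
= q | r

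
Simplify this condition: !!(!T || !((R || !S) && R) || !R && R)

!!(!T || !((R || !S) && R) || !R && R)
= !!(!T || !R || !R && R)   [absorption]
= !T || !R || !R && R   [double negation]
= !T || !R   [complement / identity]

!T || !R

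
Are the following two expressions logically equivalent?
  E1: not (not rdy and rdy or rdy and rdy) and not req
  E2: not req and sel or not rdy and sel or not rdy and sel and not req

No

E1: not (not rdy and rdy or rdy and rdy) and not req
    = not rdy and not req   (distribution)
E2: not req and sel or not rdy and sel or not rdy and sel and not req
    = not req and sel or not rdy and sel   (absorption)
    = sel and (not req or not rdy)   (distribution)
These differ: at rdy=0, req=0, sel=0, E1 = 1 but E2 = 0.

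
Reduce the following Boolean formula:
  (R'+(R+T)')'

(R'+(R+T)')'
= R·(R+T)   [De Morgan]
= R   [absorption]

R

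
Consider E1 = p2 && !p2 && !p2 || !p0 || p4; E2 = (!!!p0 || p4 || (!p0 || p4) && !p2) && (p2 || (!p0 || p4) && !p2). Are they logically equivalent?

Yes

E1: p2 && !p2 && !p2 || !p0 || p4
    = p2 && !p2 || !p0 || p4   — idempotence
    = !p0 || p4   — complement / identity
E2: (!!!p0 || p4 || (!p0 || p4) && !p2) && (p2 || (!p0 || p4) && !p2)
    = (!p0 || p4 || (!p0 || p4) && !p2) && (p2 || (!p0 || p4) && !p2)   — double negation
    = (!p0 || p4) && !p2 || (!p0 || p4) && p2   — distribution
    = !p0 || p4   — distribution
Both reduce to !p0 || p4, so they are equivalent.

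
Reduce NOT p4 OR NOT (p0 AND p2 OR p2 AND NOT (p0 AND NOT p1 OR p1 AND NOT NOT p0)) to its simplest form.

NOT p4 OR NOT p2

NOT p4 OR NOT (p0 AND p2 OR p2 AND NOT (p0 AND NOT p1 OR p1 AND NOT NOT p0))
= NOT p4 OR NOT (p0 AND p2 OR p2 AND NOT (p0 AND NOT p1 OR p1 AND p0))   [double negation]
= NOT p4 OR NOT ((p0 OR NOT (p0 AND NOT p1 OR p1 AND p0)) AND p2)   [distribution]
= NOT p4 OR NOT ((p0 OR NOT p0) AND p2)   [distribution]
= NOT p4 OR NOT p2   [complement / identity]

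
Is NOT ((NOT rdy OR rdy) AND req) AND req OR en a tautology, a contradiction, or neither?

NOT ((NOT rdy OR rdy) AND req) AND req OR en
= NOT req AND req OR en
= en
This depends on en, so it is not a constant.

neither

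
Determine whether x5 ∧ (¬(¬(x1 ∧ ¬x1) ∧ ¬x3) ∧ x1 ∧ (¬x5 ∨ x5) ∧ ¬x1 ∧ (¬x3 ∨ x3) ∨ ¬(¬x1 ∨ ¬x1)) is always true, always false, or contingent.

contingent

x5 ∧ (¬(¬(x1 ∧ ¬x1) ∧ ¬x3) ∧ x1 ∧ (¬x5 ∨ x5) ∧ ¬x1 ∧ (¬x3 ∨ x3) ∨ ¬(¬x1 ∨ ¬x1))
= x5 ∧ (¬(¬(x1 ∧ ¬x1) ∧ ¬x3) ∧ x1 ∧ ¬x1 ∧ (¬x3 ∨ x3) ∨ ¬(¬x1 ∨ ¬x1))   — complement / identity
= x5 ∧ (¬(¬(x1 ∧ ¬x1) ∧ ¬x3) ∧ x1 ∧ ¬x1 ∧ (¬x3 ∨ x3) ∨ x1 ∧ x1)   — De Morgan
= x5 ∧ (¬(¬(x1 ∧ ¬x1) ∧ ¬x3) ∧ x1 ∧ ¬x1 ∨ x1 ∧ x1)   — complement / identity
= x5 ∧ ((x1 ∧ ¬x1 ∨ x3) ∧ x1 ∧ ¬x1 ∨ x1 ∧ x1)   — De Morgan
= x5 ∧ (x1 ∧ ¬x1 ∨ x1 ∧ x1)   — absorption
= x5 ∧ x1   — distribution
This depends on x1, x5, so it is not a constant.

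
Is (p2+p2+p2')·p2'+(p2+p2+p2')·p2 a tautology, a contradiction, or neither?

tautology

(p2+p2+p2')·p2'+(p2+p2+p2')·p2
= p2+p2+p2'
= p2+p2'
= 1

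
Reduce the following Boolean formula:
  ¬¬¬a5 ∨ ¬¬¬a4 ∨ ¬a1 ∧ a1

¬¬¬a5 ∨ ¬¬¬a4 ∨ ¬a1 ∧ a1
= ¬¬¬a5 ∨ ¬¬¬a4   [complement / identity]
= ¬¬¬a5 ∨ ¬a4   [double negation]
= ¬a5 ∨ ¬a4   [double negation]

¬a5 ∨ ¬a4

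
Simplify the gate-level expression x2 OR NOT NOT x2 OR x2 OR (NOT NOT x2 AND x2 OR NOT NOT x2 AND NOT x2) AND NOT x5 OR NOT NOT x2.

x2

x2 OR NOT NOT x2 OR x2 OR (NOT NOT x2 AND x2 OR NOT NOT x2 AND NOT x2) AND NOT x5 OR NOT NOT x2
= x2 OR NOT NOT x2 OR x2 OR NOT NOT x2 AND NOT x5 OR NOT NOT x2
= x2 OR NOT NOT x2 OR x2 OR NOT NOT x2
= x2 OR NOT NOT x2
= x2 OR x2
= x2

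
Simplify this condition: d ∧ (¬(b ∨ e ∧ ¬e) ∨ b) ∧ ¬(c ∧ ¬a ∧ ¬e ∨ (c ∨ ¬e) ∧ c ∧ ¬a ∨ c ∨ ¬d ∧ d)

d ∧ ¬c

d ∧ (¬(b ∨ e ∧ ¬e) ∨ b) ∧ ¬(c ∧ ¬a ∧ ¬e ∨ (c ∨ ¬e) ∧ c ∧ ¬a ∨ c ∨ ¬d ∧ d)
= d ∧ (¬(b ∨ e ∧ ¬e) ∨ b) ∧ ¬(c ∧ ¬a ∧ ¬e ∨ c ∧ ¬a ∨ c ∨ ¬d ∧ d)   (absorption)
= d ∧ (¬(b ∨ e ∧ ¬e) ∨ b) ∧ ¬(c ∧ ¬a ∨ c ∨ ¬d ∧ d)   (absorption)
= d ∧ (¬(b ∨ e ∧ ¬e) ∨ b) ∧ ¬(c ∧ ¬a ∨ c)   (complement / identity)
= d ∧ (¬b ∨ b) ∧ ¬(c ∧ ¬a ∨ c)   (complement / identity)
= d ∧ (¬b ∨ b) ∧ ¬c   (absorption)
= d ∧ ¬c   (complement / identity)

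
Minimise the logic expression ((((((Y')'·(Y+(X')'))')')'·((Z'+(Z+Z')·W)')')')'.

((((((Y')'·(Y+(X')'))')')'·((Z'+(Z+Z')·W)')')')'
= ((((((Y')'·(Y+X))')')'·((Z'+(Z+Z')·W)')')')'   (double negation)
= ((((Y')'·(Y+X))')'+(Z'+(Z+Z')·W)')'   (De Morgan)
= (((Y·(Y+X))')'+(Z'+(Z+Z')·W)')'   (double negation)
= ((Y')'+(Z'+(Z+Z')·W)')'   (absorption)
= Y'·(Z'+(Z+Z')·W)   (De Morgan)
= Y'·(Z'+W)   (complement / identity)

Y'·(Z'+W)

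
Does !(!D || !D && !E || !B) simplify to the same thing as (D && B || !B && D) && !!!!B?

Yes

E1: !(!D || !D && !E || !B)
    = !(!D || !B)   (absorption)
    = D && B   (De Morgan)
E2: (D && B || !B && D) && !!!!B
    = (D && B || !B && D) && !!B   (double negation)
    = (D && B || !B && D) && B   (double negation)
    = D && B   (distribution)
Both reduce to D && B, so they are equivalent.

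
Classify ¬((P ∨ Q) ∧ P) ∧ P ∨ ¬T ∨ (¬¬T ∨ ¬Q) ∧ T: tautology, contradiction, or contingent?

tautology

¬((P ∨ Q) ∧ P) ∧ P ∨ ¬T ∨ (¬¬T ∨ ¬Q) ∧ T
= ¬P ∧ P ∨ ¬T ∨ (¬¬T ∨ ¬Q) ∧ T   (absorption)
= ¬T ∨ (¬¬T ∨ ¬Q) ∧ T   (complement / identity)
= ¬T ∨ (T ∨ ¬Q) ∧ T   (double negation)
= ¬T ∨ T   (absorption)
= True   (complement)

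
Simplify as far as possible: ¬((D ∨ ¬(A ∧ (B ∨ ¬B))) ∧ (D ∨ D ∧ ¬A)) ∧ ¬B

¬D ∧ ¬B

¬((D ∨ ¬(A ∧ (B ∨ ¬B))) ∧ (D ∨ D ∧ ¬A)) ∧ ¬B
= ¬((D ∨ ¬A) ∧ (D ∨ D ∧ ¬A)) ∧ ¬B   [complement / identity]
= ¬((D ∨ ¬A) ∧ D) ∧ ¬B   [absorption]
= ¬D ∧ ¬B   [absorption]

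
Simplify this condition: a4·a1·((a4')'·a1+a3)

a4·a1·((a4')'·a1+a3)
= a4·a1·(a4·a1+a3)   — double negation
= a4·a1   — absorption

a4·a1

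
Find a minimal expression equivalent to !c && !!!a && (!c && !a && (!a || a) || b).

!c && !a

!c && !!!a && (!c && !a && (!a || a) || b)
= !c && !!!a && (!c && !a || b)
= !c && !a && (!c && !a || b)
= !c && !a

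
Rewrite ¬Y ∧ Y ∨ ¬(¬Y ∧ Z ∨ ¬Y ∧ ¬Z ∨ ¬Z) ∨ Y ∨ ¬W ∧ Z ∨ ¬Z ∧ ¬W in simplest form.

¬Y ∧ Y ∨ ¬(¬Y ∧ Z ∨ ¬Y ∧ ¬Z ∨ ¬Z) ∨ Y ∨ ¬W ∧ Z ∨ ¬Z ∧ ¬W
= ¬Y ∧ Y ∨ ¬(¬Y ∧ Z ∨ ¬Y ∧ ¬Z ∨ ¬Z) ∨ Y ∨ ¬W
= ¬Y ∧ Y ∨ ¬(¬Y ∨ ¬Z) ∨ Y ∨ ¬W
= ¬Y ∧ Y ∨ Y ∧ Z ∨ Y ∨ ¬W
= Y ∧ Z ∨ Y ∨ ¬W
= Y ∨ ¬W

Y ∨ ¬W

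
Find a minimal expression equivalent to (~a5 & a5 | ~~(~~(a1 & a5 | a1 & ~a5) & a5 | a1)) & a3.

a1 & a3

(~a5 & a5 | ~~(~~(a1 & a5 | a1 & ~a5) & a5 | a1)) & a3
= (~a5 & a5 | ~~(~~a1 & a5 | a1)) & a3   [distribution]
= (~a5 & a5 | ~~(a1 & a5 | a1)) & a3   [double negation]
= (~a5 & a5 | ~~a1) & a3   [absorption]
= ~~a1 & a3   [complement / identity]
= a1 & a3   [double negation]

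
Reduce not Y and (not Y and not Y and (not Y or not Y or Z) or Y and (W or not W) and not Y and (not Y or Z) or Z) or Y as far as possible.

not Y and (not Y and not Y and (not Y or not Y or Z) or Y and (W or not W) and not Y and (not Y or Z) or Z) or Y
= not Y and (not Y and not Y and (not Y or Z) or Y and (W or not W) and not Y and (not Y or Z) or Z) or Y
= not Y and (not Y and not Y and (not Y or Z) or Y and not Y and (not Y or Z) or Z) or Y
= not Y and (not Y and (not Y or Z) or Z) or Y
= not Y and (not Y or Z) or Y
= not Y or Y
= True

True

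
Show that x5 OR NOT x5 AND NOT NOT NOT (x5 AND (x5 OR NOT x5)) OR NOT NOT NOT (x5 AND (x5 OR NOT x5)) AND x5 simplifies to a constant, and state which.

TRUE

x5 OR NOT x5 AND NOT NOT NOT (x5 AND (x5 OR NOT x5)) OR NOT NOT NOT (x5 AND (x5 OR NOT x5)) AND x5
= x5 OR NOT NOT NOT (x5 AND (x5 OR NOT x5))   (distribution)
= x5 OR NOT NOT NOT x5   (complement / identity)
= x5 OR NOT x5   (double negation)
= TRUE   (complement)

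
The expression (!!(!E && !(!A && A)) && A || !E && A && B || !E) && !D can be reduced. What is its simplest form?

(!!(!E && !(!A && A)) && A || !E && A && B || !E) && !D
= (!(E || !A && A) && A || !E && A && B || !E) && !D
= (!E && A || !E && A && B || !E) && !D
= (!E && A || !E) && !D
= !E && !D

!E && !D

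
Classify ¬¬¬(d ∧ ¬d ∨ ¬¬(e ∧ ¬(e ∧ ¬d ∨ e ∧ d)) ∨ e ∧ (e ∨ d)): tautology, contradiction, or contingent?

¬¬¬(d ∧ ¬d ∨ ¬¬(e ∧ ¬(e ∧ ¬d ∨ e ∧ d)) ∨ e ∧ (e ∨ d))
= ¬¬¬(¬¬(e ∧ ¬(e ∧ ¬d ∨ e ∧ d)) ∨ e ∧ (e ∨ d))   — complement / identity
= ¬¬¬(e ∧ ¬(e ∧ ¬d ∨ e ∧ d) ∨ e ∧ (e ∨ d))   — double negation
= ¬¬¬(e ∧ ¬e ∨ e ∧ (e ∨ d))   — distribution
= ¬¬¬(e ∧ (e ∨ d))   — complement / identity
= ¬¬¬e   — absorption
= ¬e   — double negation
This depends on e, so it is not a constant.

contingent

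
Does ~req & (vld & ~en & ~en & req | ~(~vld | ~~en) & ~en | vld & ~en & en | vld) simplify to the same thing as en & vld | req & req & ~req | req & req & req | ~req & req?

No

E1: ~req & (vld & ~en & ~en & req | ~(~vld | ~~en) & ~en | vld & ~en & en | vld)
    = ~req & (vld & ~en & ~en & req | vld & ~en & ~en | vld & ~en & en | vld)   (De Morgan)
    = ~req & (vld & ~en & ~en | vld & ~en & en | vld)   (absorption)
    = ~req & (vld & ~en | vld)   (distribution)
    = ~req & vld   (absorption)
E2: en & vld | req & req & ~req | req & req & req | ~req & req
    = en & vld | req & req | ~req & req   (distribution)
    = en & vld | req   (distribution)
These differ: at en=1, req=1, vld=1, E1 = 0 but E2 = 1.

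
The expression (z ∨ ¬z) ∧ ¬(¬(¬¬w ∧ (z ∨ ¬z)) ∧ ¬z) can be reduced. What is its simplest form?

(z ∨ ¬z) ∧ ¬(¬(¬¬w ∧ (z ∨ ¬z)) ∧ ¬z)
= (z ∨ ¬z) ∧ ¬(¬(w ∧ (z ∨ ¬z)) ∧ ¬z)   [double negation]
= (z ∨ ¬z) ∧ (w ∧ (z ∨ ¬z) ∨ z)   [De Morgan]
= (z ∨ ¬z) ∧ (w ∨ z)   [complement / identity]
= w ∨ z   [complement / identity]

w ∨ z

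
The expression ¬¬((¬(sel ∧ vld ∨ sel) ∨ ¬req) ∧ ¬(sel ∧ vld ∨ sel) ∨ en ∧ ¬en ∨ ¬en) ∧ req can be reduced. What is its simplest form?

(¬sel ∨ ¬en) ∧ req

¬¬((¬(sel ∧ vld ∨ sel) ∨ ¬req) ∧ ¬(sel ∧ vld ∨ sel) ∨ en ∧ ¬en ∨ ¬en) ∧ req
= ((¬(sel ∧ vld ∨ sel) ∨ ¬req) ∧ ¬(sel ∧ vld ∨ sel) ∨ en ∧ ¬en ∨ ¬en) ∧ req
= (¬(sel ∧ vld ∨ sel) ∨ en ∧ ¬en ∨ ¬en) ∧ req
= (¬sel ∨ en ∧ ¬en ∨ ¬en) ∧ req
= (¬sel ∨ ¬en) ∧ req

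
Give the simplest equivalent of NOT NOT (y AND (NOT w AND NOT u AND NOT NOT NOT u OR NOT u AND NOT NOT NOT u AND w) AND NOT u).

NOT NOT (y AND (NOT w AND NOT u AND NOT NOT NOT u OR NOT u AND NOT NOT NOT u AND w) AND NOT u)
= NOT NOT (y AND NOT u AND NOT NOT NOT u AND NOT u)   — distribution
= NOT NOT (y AND NOT u AND NOT u AND NOT u)   — double negation
= y AND NOT u AND NOT u AND NOT u   — double negation
= y AND NOT u AND NOT u   — idempotence
= y AND NOT u   — idempotence

y AND NOT u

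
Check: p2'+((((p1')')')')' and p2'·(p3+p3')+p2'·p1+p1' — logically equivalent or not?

E1: p2'+((((p1')')')')'
    = p2'+((p1')')'   (double negation)
    = p2'+p1'   (double negation)
E2: p2'·(p3+p3')+p2'·p1+p1'
    = p2'+p2'·p1+p1'   (complement / identity)
    = p2'+p1'   (absorption)
Both reduce to p2'+p1', so they are equivalent.

Yes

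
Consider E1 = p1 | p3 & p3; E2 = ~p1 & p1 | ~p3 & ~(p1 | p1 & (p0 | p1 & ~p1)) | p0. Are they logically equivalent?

No

E1: p1 | p3 & p3
    = p1 | p3   (idempotence)
E2: ~p1 & p1 | ~p3 & ~(p1 | p1 & (p0 | p1 & ~p1)) | p0
    = ~p1 & p1 | ~p3 & ~(p1 | p1 & p0) | p0   (complement / identity)
    = ~p3 & ~(p1 | p1 & p0) | p0   (complement / identity)
    = ~p3 & ~p1 | p0   (absorption)
These differ: at p0=0, p1=1, p3=1, E1 = 1 but E2 = 0.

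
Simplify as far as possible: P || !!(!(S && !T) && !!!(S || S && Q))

P || !!(!(S && !T) && !!!(S || S && Q))
= P || !(S && !T || !!(S || S && Q))   — De Morgan
= P || !(S && !T || !!S)   — absorption
= P || !(S && !T || S)   — double negation
= P || !S   — absorption

P || !S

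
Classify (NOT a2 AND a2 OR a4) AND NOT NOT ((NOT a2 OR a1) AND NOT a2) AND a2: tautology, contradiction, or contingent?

contradiction

(NOT a2 AND a2 OR a4) AND NOT NOT ((NOT a2 OR a1) AND NOT a2) AND a2
= (NOT a2 AND a2 OR a4) AND NOT NOT NOT a2 AND a2   — absorption
= (NOT a2 AND a2 OR a4) AND NOT a2 AND a2   — double negation
= NOT a2 AND a2   — absorption
= FALSE   — complement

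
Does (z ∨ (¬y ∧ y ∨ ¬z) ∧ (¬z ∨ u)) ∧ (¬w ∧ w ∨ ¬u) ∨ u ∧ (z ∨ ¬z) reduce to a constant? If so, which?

(z ∨ (¬y ∧ y ∨ ¬z) ∧ (¬z ∨ u)) ∧ (¬w ∧ w ∨ ¬u) ∨ u ∧ (z ∨ ¬z)
= (z ∨ (¬y ∧ y ∨ ¬z) ∧ (¬z ∨ u)) ∧ ¬u ∨ u ∧ (z ∨ ¬z)   — complement / identity
= (z ∨ ¬z ∧ (¬z ∨ u)) ∧ ¬u ∨ u ∧ (z ∨ ¬z)   — complement / identity
= (z ∨ ¬z) ∧ ¬u ∨ u ∧ (z ∨ ¬z)   — absorption
= z ∨ ¬z   — distribution
= True   — complement

yes, True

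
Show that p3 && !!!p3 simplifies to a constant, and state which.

false

p3 && !!!p3
= p3 && !p3   (double negation)
= false   (complement)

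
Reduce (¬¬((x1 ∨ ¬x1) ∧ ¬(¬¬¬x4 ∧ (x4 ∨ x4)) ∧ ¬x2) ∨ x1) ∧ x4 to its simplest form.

(¬x2 ∨ x1) ∧ x4

(¬¬((x1 ∨ ¬x1) ∧ ¬(¬¬¬x4 ∧ (x4 ∨ x4)) ∧ ¬x2) ∨ x1) ∧ x4
= (¬¬(¬(¬¬¬x4 ∧ (x4 ∨ x4)) ∧ ¬x2) ∨ x1) ∧ x4   (complement / identity)
= (¬(¬¬¬x4 ∧ (x4 ∨ x4) ∨ x2) ∨ x1) ∧ x4   (De Morgan)
= (¬(¬x4 ∧ (x4 ∨ x4) ∨ x2) ∨ x1) ∧ x4   (double negation)
= (¬(¬x4 ∧ x4 ∨ x2) ∨ x1) ∧ x4   (idempotence)
= (¬x2 ∨ x1) ∧ x4   (complement / identity)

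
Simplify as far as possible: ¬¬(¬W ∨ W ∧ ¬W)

¬¬(¬W ∨ W ∧ ¬W)
= ¬W ∨ W ∧ ¬W   [double negation]
= ¬W   [complement / identity]

¬W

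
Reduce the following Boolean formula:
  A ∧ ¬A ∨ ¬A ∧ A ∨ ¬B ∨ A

A ∧ ¬A ∨ ¬A ∧ A ∨ ¬B ∨ A
= ¬A ∧ A ∨ ¬B ∨ A
= ¬B ∨ A

¬B ∨ A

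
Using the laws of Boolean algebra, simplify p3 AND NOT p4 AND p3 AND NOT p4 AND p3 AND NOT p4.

p3 AND NOT p4 AND p3 AND NOT p4 AND p3 AND NOT p4
= p3 AND NOT p4 AND p3 AND NOT p4   (idempotence)
= p3 AND NOT p4   (idempotence)

p3 AND NOT p4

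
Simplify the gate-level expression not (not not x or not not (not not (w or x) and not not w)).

not x and not w

not (not not x or not not (not not (w or x) and not not w))
= not (not not x or not not (not not (w or x) and w))
= not (not not x or not not ((w or x) and w))
= not (not not x or not not w)
= not x and not w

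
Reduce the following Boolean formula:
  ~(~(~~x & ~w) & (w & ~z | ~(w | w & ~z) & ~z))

~(~(~~x & ~w) & (w & ~z | ~(w | w & ~z) & ~z))
= ~(~(~~x & ~w) & (w & ~z | ~w & ~z))
= ~(~(x & ~w) & (w & ~z | ~w & ~z))
= ~(~(x & ~w) & ~z)
= x & ~w | z

x & ~w | z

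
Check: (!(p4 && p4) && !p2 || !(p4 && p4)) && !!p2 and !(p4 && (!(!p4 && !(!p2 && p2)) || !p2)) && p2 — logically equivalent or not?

Yes

E1: (!(p4 && p4) && !p2 || !(p4 && p4)) && !!p2
    = !(p4 && p4) && !!p2   — absorption
    = !p4 && !!p2   — idempotence
    = !p4 && p2   — double negation
E2: !(p4 && (!(!p4 && !(!p2 && p2)) || !p2)) && p2
    = !(p4 && (p4 || !p2 && p2 || !p2)) && p2   — De Morgan
    = !(p4 && (p4 || !p2)) && p2   — complement / identity
    = !p4 && p2   — absorption
Both reduce to !p4 && p2, so they are equivalent.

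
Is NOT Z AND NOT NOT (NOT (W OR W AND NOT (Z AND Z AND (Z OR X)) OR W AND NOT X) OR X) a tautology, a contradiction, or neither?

neither

NOT Z AND NOT NOT (NOT (W OR W AND NOT (Z AND Z AND (Z OR X)) OR W AND NOT X) OR X)
= NOT Z AND NOT NOT (NOT (W OR W AND NOT (Z AND Z) OR W AND NOT X) OR X)
= NOT Z AND NOT NOT (NOT (W OR W AND NOT Z OR W AND NOT X) OR X)
= NOT Z AND (NOT (W OR W AND NOT Z OR W AND NOT X) OR X)
= NOT Z AND (NOT (W OR W AND NOT X) OR X)
= NOT Z AND (NOT W OR X)
This depends on W, X, Z, so it is not a constant.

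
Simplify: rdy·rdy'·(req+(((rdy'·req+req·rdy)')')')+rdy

rdy

rdy·rdy'·(req+(((rdy'·req+req·rdy)')')')+rdy
= rdy·rdy'·(req+(rdy'·req+req·rdy)')+rdy   [double negation]
= rdy·rdy'·(req+req')+rdy   [distribution]
= rdy·rdy'+rdy   [complement / identity]
= rdy   [complement / identity]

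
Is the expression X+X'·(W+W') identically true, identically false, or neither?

identically true

X+X'·(W+W')
= X+X'   [complement / identity]
= 1   [complement]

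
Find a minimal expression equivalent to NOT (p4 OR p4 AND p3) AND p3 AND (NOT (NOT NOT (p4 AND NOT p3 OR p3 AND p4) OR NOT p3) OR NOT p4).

NOT (p4 OR p4 AND p3) AND p3 AND (NOT (NOT NOT (p4 AND NOT p3 OR p3 AND p4) OR NOT p3) OR NOT p4)
= NOT p4 AND p3 AND (NOT (NOT NOT (p4 AND NOT p3 OR p3 AND p4) OR NOT p3) OR NOT p4)
= NOT p4 AND p3 AND (NOT (NOT NOT p4 OR NOT p3) OR NOT p4)
= NOT p4 AND p3 AND (NOT p4 AND p3 OR NOT p4)
= NOT p4 AND p3

NOT p4 AND p3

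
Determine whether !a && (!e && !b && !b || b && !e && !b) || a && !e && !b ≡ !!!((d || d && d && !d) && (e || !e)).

No

E1: !a && (!e && !b && !b || b && !e && !b) || a && !e && !b
    = !a && !e && !b || a && !e && !b
    = !e && !b
E2: !!!((d || d && d && !d) && (e || !e))
    = !!!((d || d && !d) && (e || !e))
    = !!!(d || d && !d)
    = !(d || d && !d)
    = !d
These differ: at a=1, b=1, d=0, e=0, E1 = 0 but E2 = 1.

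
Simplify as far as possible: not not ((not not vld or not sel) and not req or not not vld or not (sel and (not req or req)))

not not ((not not vld or not sel) and not req or not not vld or not (sel and (not req or req)))
= (not not vld or not sel) and not req or not not vld or not (sel and (not req or req))   [double negation]
= (not not vld or not sel) and not req or not not vld or not sel   [complement / identity]
= not not vld or not sel   [absorption]
= vld or not sel   [double negation]

vld or not sel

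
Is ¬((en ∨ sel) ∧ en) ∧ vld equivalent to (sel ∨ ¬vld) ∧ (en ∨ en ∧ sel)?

E1: ¬((en ∨ sel) ∧ en) ∧ vld
    = ¬en ∧ vld   [absorption]
E2: (sel ∨ ¬vld) ∧ (en ∨ en ∧ sel)
    = (sel ∨ ¬vld) ∧ en   [absorption]
These differ: at en=0, sel=1, vld=1, E1 = 1 but E2 = 0.

No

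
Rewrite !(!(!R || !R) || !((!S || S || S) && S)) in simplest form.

!(!(!R || !R) || !((!S || S || S) && S))
= !(!(!R || !R) || !((!S || S) && S))   [idempotence]
= !(!(!R || !R) || !S)   [complement / identity]
= (!R || !R) && S   [De Morgan]
= !R && S   [idempotence]

!R && S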